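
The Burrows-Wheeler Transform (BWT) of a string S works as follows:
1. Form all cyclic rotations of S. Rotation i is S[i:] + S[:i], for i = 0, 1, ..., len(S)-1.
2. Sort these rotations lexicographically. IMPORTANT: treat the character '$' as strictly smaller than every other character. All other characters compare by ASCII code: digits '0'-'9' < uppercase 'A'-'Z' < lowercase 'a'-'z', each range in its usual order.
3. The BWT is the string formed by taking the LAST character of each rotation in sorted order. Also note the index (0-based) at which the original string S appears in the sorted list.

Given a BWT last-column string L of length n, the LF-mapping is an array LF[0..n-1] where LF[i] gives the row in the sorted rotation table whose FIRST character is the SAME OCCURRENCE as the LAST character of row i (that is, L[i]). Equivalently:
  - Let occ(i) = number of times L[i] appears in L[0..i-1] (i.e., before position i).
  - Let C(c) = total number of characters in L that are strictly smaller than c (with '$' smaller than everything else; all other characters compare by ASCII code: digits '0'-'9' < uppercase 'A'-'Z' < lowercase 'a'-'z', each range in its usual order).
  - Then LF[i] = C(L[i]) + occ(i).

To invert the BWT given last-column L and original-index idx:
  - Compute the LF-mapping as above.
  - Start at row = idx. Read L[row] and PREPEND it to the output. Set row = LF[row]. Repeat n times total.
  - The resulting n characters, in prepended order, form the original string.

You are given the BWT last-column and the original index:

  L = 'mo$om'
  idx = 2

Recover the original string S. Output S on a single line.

LF mapping: 1 3 0 4 2
Walk LF starting at row 2, prepending L[row]:
  step 1: row=2, L[2]='$', prepend. Next row=LF[2]=0
  step 2: row=0, L[0]='m', prepend. Next row=LF[0]=1
  step 3: row=1, L[1]='o', prepend. Next row=LF[1]=3
  step 4: row=3, L[3]='o', prepend. Next row=LF[3]=4
  step 5: row=4, L[4]='m', prepend. Next row=LF[4]=2
Reversed output: moom$

Answer: moom$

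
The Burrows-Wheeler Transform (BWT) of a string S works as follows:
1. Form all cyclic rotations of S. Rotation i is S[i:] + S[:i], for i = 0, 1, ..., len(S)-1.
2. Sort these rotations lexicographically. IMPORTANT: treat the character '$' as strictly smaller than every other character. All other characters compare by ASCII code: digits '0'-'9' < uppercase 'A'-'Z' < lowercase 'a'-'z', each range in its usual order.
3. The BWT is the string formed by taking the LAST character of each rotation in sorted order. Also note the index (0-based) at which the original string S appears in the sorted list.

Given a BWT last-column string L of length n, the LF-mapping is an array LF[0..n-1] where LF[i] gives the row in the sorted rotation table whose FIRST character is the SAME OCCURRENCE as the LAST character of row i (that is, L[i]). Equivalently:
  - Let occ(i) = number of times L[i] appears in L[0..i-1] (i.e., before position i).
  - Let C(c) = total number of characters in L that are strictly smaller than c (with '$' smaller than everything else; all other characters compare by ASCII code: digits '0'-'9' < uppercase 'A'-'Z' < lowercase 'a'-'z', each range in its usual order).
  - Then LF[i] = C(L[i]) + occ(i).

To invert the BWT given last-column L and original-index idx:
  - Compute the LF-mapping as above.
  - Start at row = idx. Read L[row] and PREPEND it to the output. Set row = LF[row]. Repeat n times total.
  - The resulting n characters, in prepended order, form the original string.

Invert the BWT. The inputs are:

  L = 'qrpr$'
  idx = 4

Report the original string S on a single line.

Answer: rrpq$

Derivation:
LF mapping: 2 3 1 4 0
Walk LF starting at row 4, prepending L[row]:
  step 1: row=4, L[4]='$', prepend. Next row=LF[4]=0
  step 2: row=0, L[0]='q', prepend. Next row=LF[0]=2
  step 3: row=2, L[2]='p', prepend. Next row=LF[2]=1
  step 4: row=1, L[1]='r', prepend. Next row=LF[1]=3
  step 5: row=3, L[3]='r', prepend. Next row=LF[3]=4
Reversed output: rrpq$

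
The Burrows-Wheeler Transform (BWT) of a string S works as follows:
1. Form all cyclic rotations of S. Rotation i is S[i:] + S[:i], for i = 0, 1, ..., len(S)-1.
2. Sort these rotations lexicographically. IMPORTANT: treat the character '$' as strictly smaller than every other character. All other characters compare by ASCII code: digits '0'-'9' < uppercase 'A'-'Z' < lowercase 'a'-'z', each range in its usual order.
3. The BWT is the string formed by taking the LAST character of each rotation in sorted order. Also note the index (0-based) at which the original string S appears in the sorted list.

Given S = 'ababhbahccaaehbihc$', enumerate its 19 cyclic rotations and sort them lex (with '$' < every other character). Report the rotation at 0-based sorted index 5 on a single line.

Answer: ahccaaehbihc$ababhb

Derivation:
All 19 rotations (rotation i = S[i:]+S[:i]):
  rot[0] = ababhbahccaaehbihc$
  rot[1] = babhbahccaaehbihc$a
  rot[2] = abhbahccaaehbihc$ab
  rot[3] = bhbahccaaehbihc$aba
  rot[4] = hbahccaaehbihc$abab
  rot[5] = bahccaaehbihc$ababh
  rot[6] = ahccaaehbihc$ababhb
  rot[7] = hccaaehbihc$ababhba
  rot[8] = ccaaehbihc$ababhbah
  rot[9] = caaehbihc$ababhbahc
  rot[10] = aaehbihc$ababhbahcc
  rot[11] = aehbihc$ababhbahcca
  rot[12] = ehbihc$ababhbahccaa
  rot[13] = hbihc$ababhbahccaae
  rot[14] = bihc$ababhbahccaaeh
  rot[15] = ihc$ababhbahccaaehb
  rot[16] = hc$ababhbahccaaehbi
  rot[17] = c$ababhbahccaaehbih
  rot[18] = $ababhbahccaaehbihc
Sorted (with $ < everything):
  sorted[0] = $ababhbahccaaehbihc
  sorted[1] = aaehbihc$ababhbahcc
  sorted[2] = ababhbahccaaehbihc$
  sorted[3] = abhbahccaaehbihc$ab
  sorted[4] = aehbihc$ababhbahcca
  sorted[5] = ahccaaehbihc$ababhb
  sorted[6] = babhbahccaaehbihc$a
  sorted[7] = bahccaaehbihc$ababh
  sorted[8] = bhbahccaaehbihc$aba
  sorted[9] = bihc$ababhbahccaaeh
  sorted[10] = c$ababhbahccaaehbih
  sorted[11] = caaehbihc$ababhbahc
  sorted[12] = ccaaehbihc$ababhbah
  sorted[13] = ehbihc$ababhbahccaa
  sorted[14] = hbahccaaehbihc$abab
  sorted[15] = hbihc$ababhbahccaae
  sorted[16] = hc$ababhbahccaaehbi
  sorted[17] = hccaaehbihc$ababhba
  sorted[18] = ihc$ababhbahccaaehb
sorted[5] = ahccaaehbihc$ababhb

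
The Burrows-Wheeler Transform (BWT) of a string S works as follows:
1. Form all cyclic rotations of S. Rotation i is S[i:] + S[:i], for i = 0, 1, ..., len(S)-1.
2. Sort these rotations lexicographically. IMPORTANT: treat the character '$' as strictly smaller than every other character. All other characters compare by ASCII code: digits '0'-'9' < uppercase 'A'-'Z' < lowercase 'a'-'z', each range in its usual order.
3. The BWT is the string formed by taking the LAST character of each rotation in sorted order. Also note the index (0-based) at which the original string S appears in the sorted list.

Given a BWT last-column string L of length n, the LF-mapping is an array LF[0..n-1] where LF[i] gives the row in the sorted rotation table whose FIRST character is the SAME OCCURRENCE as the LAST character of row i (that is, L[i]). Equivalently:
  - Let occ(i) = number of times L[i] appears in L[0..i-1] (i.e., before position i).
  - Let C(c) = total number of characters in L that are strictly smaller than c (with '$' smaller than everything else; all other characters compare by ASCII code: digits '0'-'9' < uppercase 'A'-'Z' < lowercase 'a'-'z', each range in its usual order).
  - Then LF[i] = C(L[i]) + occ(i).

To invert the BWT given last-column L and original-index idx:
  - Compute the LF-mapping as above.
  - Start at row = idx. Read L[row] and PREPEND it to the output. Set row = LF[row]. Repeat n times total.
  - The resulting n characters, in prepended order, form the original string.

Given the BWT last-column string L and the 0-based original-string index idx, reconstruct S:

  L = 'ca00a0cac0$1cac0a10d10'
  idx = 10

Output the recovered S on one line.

Answer: 1caa0dca01c0c1a0000ac$

Derivation:
LF mapping: 16 11 1 2 12 3 17 13 18 4 0 8 19 14 20 5 15 9 6 21 10 7
Walk LF starting at row 10, prepending L[row]:
  step 1: row=10, L[10]='$', prepend. Next row=LF[10]=0
  step 2: row=0, L[0]='c', prepend. Next row=LF[0]=16
  step 3: row=16, L[16]='a', prepend. Next row=LF[16]=15
  step 4: row=15, L[15]='0', prepend. Next row=LF[15]=5
  step 5: row=5, L[5]='0', prepend. Next row=LF[5]=3
  step 6: row=3, L[3]='0', prepend. Next row=LF[3]=2
  step 7: row=2, L[2]='0', prepend. Next row=LF[2]=1
  step 8: row=1, L[1]='a', prepend. Next row=LF[1]=11
  step 9: row=11, L[11]='1', prepend. Next row=LF[11]=8
  step 10: row=8, L[8]='c', prepend. Next row=LF[8]=18
  step 11: row=18, L[18]='0', prepend. Next row=LF[18]=6
  step 12: row=6, L[6]='c', prepend. Next row=LF[6]=17
  step 13: row=17, L[17]='1', prepend. Next row=LF[17]=9
  step 14: row=9, L[9]='0', prepend. Next row=LF[9]=4
  step 15: row=4, L[4]='a', prepend. Next row=LF[4]=12
  step 16: row=12, L[12]='c', prepend. Next row=LF[12]=19
  step 17: row=19, L[19]='d', prepend. Next row=LF[19]=21
  step 18: row=21, L[21]='0', prepend. Next row=LF[21]=7
  step 19: row=7, L[7]='a', prepend. Next row=LF[7]=13
  step 20: row=13, L[13]='a', prepend. Next row=LF[13]=14
  step 21: row=14, L[14]='c', prepend. Next row=LF[14]=20
  step 22: row=20, L[20]='1', prepend. Next row=LF[20]=10
Reversed output: 1caa0dca01c0c1a0000ac$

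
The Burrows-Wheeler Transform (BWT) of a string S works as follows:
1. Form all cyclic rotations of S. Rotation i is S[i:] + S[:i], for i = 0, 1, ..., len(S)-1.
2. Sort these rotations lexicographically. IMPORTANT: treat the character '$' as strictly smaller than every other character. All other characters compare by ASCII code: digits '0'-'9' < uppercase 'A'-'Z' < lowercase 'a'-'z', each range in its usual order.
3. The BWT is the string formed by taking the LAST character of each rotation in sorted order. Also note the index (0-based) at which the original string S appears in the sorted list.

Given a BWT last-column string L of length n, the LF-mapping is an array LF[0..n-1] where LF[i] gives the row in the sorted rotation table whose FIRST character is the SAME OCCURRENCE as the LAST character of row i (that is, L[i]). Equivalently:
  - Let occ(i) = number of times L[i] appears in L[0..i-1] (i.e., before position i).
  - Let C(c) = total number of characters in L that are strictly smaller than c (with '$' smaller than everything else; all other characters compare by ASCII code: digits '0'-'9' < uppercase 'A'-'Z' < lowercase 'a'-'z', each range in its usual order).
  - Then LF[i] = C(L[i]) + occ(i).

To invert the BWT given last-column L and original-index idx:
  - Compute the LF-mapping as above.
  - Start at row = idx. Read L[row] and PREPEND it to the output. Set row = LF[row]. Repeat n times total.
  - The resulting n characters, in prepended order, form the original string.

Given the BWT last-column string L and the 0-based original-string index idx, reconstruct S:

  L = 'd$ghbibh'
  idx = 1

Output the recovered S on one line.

Answer: bgbhihd$

Derivation:
LF mapping: 3 0 4 5 1 7 2 6
Walk LF starting at row 1, prepending L[row]:
  step 1: row=1, L[1]='$', prepend. Next row=LF[1]=0
  step 2: row=0, L[0]='d', prepend. Next row=LF[0]=3
  step 3: row=3, L[3]='h', prepend. Next row=LF[3]=5
  step 4: row=5, L[5]='i', prepend. Next row=LF[5]=7
  step 5: row=7, L[7]='h', prepend. Next row=LF[7]=6
  step 6: row=6, L[6]='b', prepend. Next row=LF[6]=2
  step 7: row=2, L[2]='g', prepend. Next row=LF[2]=4
  step 8: row=4, L[4]='b', prepend. Next row=LF[4]=1
Reversed output: bgbhihd$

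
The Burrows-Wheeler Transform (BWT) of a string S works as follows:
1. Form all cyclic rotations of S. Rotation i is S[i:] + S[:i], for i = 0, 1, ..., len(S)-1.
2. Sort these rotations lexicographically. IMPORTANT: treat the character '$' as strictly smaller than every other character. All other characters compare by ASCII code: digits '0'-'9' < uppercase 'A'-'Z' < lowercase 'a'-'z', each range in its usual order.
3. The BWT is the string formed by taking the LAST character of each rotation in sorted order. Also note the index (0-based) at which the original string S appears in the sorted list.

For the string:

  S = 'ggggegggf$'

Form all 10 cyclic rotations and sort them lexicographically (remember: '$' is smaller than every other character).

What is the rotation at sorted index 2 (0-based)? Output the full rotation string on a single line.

All 10 rotations (rotation i = S[i:]+S[:i]):
  rot[0] = ggggegggf$
  rot[1] = gggegggf$g
  rot[2] = ggegggf$gg
  rot[3] = gegggf$ggg
  rot[4] = egggf$gggg
  rot[5] = gggf$gggge
  rot[6] = ggf$ggggeg
  rot[7] = gf$ggggegg
  rot[8] = f$ggggeggg
  rot[9] = $ggggegggf
Sorted (with $ < everything):
  sorted[0] = $ggggegggf
  sorted[1] = egggf$gggg
  sorted[2] = f$ggggeggg
  sorted[3] = gegggf$ggg
  sorted[4] = gf$ggggegg
  sorted[5] = ggegggf$gg
  sorted[6] = ggf$ggggeg
  sorted[7] = gggegggf$g
  sorted[8] = gggf$gggge
  sorted[9] = ggggegggf$
sorted[2] = f$ggggeggg

Answer: f$ggggeggg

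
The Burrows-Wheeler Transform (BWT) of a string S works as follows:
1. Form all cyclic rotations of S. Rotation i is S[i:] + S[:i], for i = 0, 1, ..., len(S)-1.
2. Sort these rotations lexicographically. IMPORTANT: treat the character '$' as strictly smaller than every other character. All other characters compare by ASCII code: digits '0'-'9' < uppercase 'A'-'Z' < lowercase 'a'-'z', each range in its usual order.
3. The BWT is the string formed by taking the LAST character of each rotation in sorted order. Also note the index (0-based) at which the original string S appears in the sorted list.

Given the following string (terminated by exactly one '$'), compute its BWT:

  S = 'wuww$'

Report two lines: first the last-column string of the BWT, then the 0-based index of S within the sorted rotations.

Answer: www$u
3

Derivation:
All 5 rotations (rotation i = S[i:]+S[:i]):
  rot[0] = wuww$
  rot[1] = uww$w
  rot[2] = ww$wu
  rot[3] = w$wuw
  rot[4] = $wuww
Sorted (with $ < everything):
  sorted[0] = $wuww  (last char: 'w')
  sorted[1] = uww$w  (last char: 'w')
  sorted[2] = w$wuw  (last char: 'w')
  sorted[3] = wuww$  (last char: '$')
  sorted[4] = ww$wu  (last char: 'u')
Last column: www$u
Original string S is at sorted index 3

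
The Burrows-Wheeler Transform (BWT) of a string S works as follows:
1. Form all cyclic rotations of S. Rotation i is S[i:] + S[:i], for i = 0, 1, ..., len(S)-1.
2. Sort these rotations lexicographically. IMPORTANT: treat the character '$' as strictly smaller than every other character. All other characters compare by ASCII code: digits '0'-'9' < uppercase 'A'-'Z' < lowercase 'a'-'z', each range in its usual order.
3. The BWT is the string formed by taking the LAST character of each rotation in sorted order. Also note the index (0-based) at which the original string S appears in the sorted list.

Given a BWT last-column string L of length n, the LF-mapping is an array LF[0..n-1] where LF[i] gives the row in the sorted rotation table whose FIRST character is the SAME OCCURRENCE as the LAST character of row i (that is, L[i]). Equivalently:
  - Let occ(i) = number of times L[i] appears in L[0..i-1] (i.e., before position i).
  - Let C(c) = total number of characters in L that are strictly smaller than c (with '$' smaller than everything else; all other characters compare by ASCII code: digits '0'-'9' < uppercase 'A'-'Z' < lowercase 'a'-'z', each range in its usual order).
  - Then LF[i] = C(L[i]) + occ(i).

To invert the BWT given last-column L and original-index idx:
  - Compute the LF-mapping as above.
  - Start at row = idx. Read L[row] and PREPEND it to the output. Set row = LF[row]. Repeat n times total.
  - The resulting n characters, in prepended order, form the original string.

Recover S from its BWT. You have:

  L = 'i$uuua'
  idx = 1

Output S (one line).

Answer: auuui$

Derivation:
LF mapping: 2 0 3 4 5 1
Walk LF starting at row 1, prepending L[row]:
  step 1: row=1, L[1]='$', prepend. Next row=LF[1]=0
  step 2: row=0, L[0]='i', prepend. Next row=LF[0]=2
  step 3: row=2, L[2]='u', prepend. Next row=LF[2]=3
  step 4: row=3, L[3]='u', prepend. Next row=LF[3]=4
  step 5: row=4, L[4]='u', prepend. Next row=LF[4]=5
  step 6: row=5, L[5]='a', prepend. Next row=LF[5]=1
Reversed output: auuui$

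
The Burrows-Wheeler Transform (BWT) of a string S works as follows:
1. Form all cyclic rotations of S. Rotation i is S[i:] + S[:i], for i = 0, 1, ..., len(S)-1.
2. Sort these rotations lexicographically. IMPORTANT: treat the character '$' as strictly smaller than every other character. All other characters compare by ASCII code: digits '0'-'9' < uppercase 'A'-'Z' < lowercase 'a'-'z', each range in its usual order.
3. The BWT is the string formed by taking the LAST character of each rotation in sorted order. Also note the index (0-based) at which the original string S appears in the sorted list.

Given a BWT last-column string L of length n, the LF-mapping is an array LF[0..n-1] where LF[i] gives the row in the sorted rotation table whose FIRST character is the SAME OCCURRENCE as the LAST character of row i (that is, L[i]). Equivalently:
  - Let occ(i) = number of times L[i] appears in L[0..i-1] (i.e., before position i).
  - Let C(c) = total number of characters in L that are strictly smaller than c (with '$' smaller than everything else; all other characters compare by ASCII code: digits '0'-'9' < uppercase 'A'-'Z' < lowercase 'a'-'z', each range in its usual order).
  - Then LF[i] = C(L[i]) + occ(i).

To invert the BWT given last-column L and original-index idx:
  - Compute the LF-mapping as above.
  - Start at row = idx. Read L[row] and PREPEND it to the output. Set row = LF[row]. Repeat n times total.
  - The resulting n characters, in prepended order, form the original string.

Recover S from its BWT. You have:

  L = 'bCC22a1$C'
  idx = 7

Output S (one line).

LF mapping: 8 4 5 2 3 7 1 0 6
Walk LF starting at row 7, prepending L[row]:
  step 1: row=7, L[7]='$', prepend. Next row=LF[7]=0
  step 2: row=0, L[0]='b', prepend. Next row=LF[0]=8
  step 3: row=8, L[8]='C', prepend. Next row=LF[8]=6
  step 4: row=6, L[6]='1', prepend. Next row=LF[6]=1
  step 5: row=1, L[1]='C', prepend. Next row=LF[1]=4
  step 6: row=4, L[4]='2', prepend. Next row=LF[4]=3
  step 7: row=3, L[3]='2', prepend. Next row=LF[3]=2
  step 8: row=2, L[2]='C', prepend. Next row=LF[2]=5
  step 9: row=5, L[5]='a', prepend. Next row=LF[5]=7
Reversed output: aC22C1Cb$

Answer: aC22C1Cb$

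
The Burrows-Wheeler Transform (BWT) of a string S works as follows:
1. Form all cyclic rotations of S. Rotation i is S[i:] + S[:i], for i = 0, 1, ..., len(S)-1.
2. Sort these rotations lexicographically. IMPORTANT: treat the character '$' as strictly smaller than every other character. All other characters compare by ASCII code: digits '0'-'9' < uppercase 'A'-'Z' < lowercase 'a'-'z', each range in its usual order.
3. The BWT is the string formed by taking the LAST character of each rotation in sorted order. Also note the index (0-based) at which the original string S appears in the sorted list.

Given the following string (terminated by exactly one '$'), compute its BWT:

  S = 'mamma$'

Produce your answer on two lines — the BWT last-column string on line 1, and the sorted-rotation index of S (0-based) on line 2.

All 6 rotations (rotation i = S[i:]+S[:i]):
  rot[0] = mamma$
  rot[1] = amma$m
  rot[2] = mma$ma
  rot[3] = ma$mam
  rot[4] = a$mamm
  rot[5] = $mamma
Sorted (with $ < everything):
  sorted[0] = $mamma  (last char: 'a')
  sorted[1] = a$mamm  (last char: 'm')
  sorted[2] = amma$m  (last char: 'm')
  sorted[3] = ma$mam  (last char: 'm')
  sorted[4] = mamma$  (last char: '$')
  sorted[5] = mma$ma  (last char: 'a')
Last column: ammm$a
Original string S is at sorted index 4

Answer: ammm$a
4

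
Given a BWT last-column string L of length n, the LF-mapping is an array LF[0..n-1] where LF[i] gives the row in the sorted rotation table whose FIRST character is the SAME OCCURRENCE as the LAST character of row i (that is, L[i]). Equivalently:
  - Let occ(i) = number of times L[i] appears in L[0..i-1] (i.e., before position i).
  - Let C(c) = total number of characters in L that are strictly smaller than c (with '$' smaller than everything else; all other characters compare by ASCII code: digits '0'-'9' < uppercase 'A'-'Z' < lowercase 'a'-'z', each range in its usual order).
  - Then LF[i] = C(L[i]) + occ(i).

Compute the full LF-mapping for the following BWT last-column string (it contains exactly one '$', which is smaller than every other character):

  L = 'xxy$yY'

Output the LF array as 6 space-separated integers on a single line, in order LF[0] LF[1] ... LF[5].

Answer: 2 3 4 0 5 1

Derivation:
Char counts: '$':1, 'Y':1, 'x':2, 'y':2
C (first-col start): C('$')=0, C('Y')=1, C('x')=2, C('y')=4
L[0]='x': occ=0, LF[0]=C('x')+0=2+0=2
L[1]='x': occ=1, LF[1]=C('x')+1=2+1=3
L[2]='y': occ=0, LF[2]=C('y')+0=4+0=4
L[3]='$': occ=0, LF[3]=C('$')+0=0+0=0
L[4]='y': occ=1, LF[4]=C('y')+1=4+1=5
L[5]='Y': occ=0, LF[5]=C('Y')+0=1+0=1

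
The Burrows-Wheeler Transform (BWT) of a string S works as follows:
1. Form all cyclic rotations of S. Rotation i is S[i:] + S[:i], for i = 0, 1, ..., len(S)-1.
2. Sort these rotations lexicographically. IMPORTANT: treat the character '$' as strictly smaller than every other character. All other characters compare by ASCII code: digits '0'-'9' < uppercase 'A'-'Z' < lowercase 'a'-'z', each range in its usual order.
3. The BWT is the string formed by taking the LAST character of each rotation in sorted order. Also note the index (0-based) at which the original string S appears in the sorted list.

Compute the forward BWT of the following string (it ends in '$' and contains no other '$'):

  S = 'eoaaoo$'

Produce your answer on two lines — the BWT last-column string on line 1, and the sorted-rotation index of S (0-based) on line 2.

All 7 rotations (rotation i = S[i:]+S[:i]):
  rot[0] = eoaaoo$
  rot[1] = oaaoo$e
  rot[2] = aaoo$eo
  rot[3] = aoo$eoa
  rot[4] = oo$eoaa
  rot[5] = o$eoaao
  rot[6] = $eoaaoo
Sorted (with $ < everything):
  sorted[0] = $eoaaoo  (last char: 'o')
  sorted[1] = aaoo$eo  (last char: 'o')
  sorted[2] = aoo$eoa  (last char: 'a')
  sorted[3] = eoaaoo$  (last char: '$')
  sorted[4] = o$eoaao  (last char: 'o')
  sorted[5] = oaaoo$e  (last char: 'e')
  sorted[6] = oo$eoaa  (last char: 'a')
Last column: ooa$oea
Original string S is at sorted index 3

Answer: ooa$oea
3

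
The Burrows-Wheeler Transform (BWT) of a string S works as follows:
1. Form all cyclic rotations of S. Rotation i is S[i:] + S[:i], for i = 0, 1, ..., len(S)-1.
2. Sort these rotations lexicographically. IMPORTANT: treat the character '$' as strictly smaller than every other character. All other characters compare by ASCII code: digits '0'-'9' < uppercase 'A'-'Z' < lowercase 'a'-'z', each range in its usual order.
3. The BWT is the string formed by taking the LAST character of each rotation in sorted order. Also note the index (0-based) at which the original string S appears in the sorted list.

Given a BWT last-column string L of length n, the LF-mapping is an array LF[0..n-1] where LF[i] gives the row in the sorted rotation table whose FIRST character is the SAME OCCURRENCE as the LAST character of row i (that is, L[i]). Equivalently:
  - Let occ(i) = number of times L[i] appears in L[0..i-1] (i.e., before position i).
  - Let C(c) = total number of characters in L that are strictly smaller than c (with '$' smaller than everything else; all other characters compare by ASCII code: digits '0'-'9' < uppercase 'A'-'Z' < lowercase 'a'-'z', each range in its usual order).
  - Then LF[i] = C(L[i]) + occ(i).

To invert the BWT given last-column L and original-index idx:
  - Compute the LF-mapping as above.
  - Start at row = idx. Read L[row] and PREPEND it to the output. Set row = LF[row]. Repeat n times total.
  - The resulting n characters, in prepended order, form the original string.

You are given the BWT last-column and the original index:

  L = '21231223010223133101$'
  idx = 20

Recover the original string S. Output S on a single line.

Answer: 33032113221101312202$

Derivation:
LF mapping: 10 4 11 16 5 12 13 17 1 6 2 14 15 18 7 19 20 8 3 9 0
Walk LF starting at row 20, prepending L[row]:
  step 1: row=20, L[20]='$', prepend. Next row=LF[20]=0
  step 2: row=0, L[0]='2', prepend. Next row=LF[0]=10
  step 3: row=10, L[10]='0', prepend. Next row=LF[10]=2
  step 4: row=2, L[2]='2', prepend. Next row=LF[2]=11
  step 5: row=11, L[11]='2', prepend. Next row=LF[11]=14
  step 6: row=14, L[14]='1', prepend. Next row=LF[14]=7
  step 7: row=7, L[7]='3', prepend. Next row=LF[7]=17
  step 8: row=17, L[17]='1', prepend. Next row=LF[17]=8
  step 9: row=8, L[8]='0', prepend. Next row=LF[8]=1
  step 10: row=1, L[1]='1', prepend. Next row=LF[1]=4
  step 11: row=4, L[4]='1', prepend. Next row=LF[4]=5
  step 12: row=5, L[5]='2', prepend. Next row=LF[5]=12
  step 13: row=12, L[12]='2', prepend. Next row=LF[12]=15
  step 14: row=15, L[15]='3', prepend. Next row=LF[15]=19
  step 15: row=19, L[19]='1', prepend. Next row=LF[19]=9
  step 16: row=9, L[9]='1', prepend. Next row=LF[9]=6
  step 17: row=6, L[6]='2', prepend. Next row=LF[6]=13
  step 18: row=13, L[13]='3', prepend. Next row=LF[13]=18
  step 19: row=18, L[18]='0', prepend. Next row=LF[18]=3
  step 20: row=3, L[3]='3', prepend. Next row=LF[3]=16
  step 21: row=16, L[16]='3', prepend. Next row=LF[16]=20
Reversed output: 33032113221101312202$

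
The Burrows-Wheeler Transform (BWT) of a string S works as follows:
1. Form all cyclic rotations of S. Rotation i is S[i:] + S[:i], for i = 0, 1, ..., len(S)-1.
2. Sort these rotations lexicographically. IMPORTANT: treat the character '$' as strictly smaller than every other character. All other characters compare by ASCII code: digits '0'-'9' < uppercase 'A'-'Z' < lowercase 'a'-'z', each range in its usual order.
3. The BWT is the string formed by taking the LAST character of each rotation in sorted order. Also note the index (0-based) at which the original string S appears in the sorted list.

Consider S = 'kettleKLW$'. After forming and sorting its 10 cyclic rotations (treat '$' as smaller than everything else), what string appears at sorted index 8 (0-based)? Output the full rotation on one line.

All 10 rotations (rotation i = S[i:]+S[:i]):
  rot[0] = kettleKLW$
  rot[1] = ettleKLW$k
  rot[2] = ttleKLW$ke
  rot[3] = tleKLW$ket
  rot[4] = leKLW$kett
  rot[5] = eKLW$kettl
  rot[6] = KLW$kettle
  rot[7] = LW$kettleK
  rot[8] = W$kettleKL
  rot[9] = $kettleKLW
Sorted (with $ < everything):
  sorted[0] = $kettleKLW
  sorted[1] = KLW$kettle
  sorted[2] = LW$kettleK
  sorted[3] = W$kettleKL
  sorted[4] = eKLW$kettl
  sorted[5] = ettleKLW$k
  sorted[6] = kettleKLW$
  sorted[7] = leKLW$kett
  sorted[8] = tleKLW$ket
  sorted[9] = ttleKLW$ke
sorted[8] = tleKLW$ket

Answer: tleKLW$ket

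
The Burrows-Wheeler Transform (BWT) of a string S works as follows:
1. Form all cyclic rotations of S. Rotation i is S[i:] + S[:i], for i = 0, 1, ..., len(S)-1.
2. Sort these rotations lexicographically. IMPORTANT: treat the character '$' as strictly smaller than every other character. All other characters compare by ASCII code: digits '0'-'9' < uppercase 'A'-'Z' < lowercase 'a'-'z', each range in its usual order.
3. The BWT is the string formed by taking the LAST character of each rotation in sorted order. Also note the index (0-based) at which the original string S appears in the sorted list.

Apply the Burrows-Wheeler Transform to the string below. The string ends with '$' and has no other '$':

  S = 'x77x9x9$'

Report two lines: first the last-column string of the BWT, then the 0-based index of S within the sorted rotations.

Answer: 9x7xx$97
5

Derivation:
All 8 rotations (rotation i = S[i:]+S[:i]):
  rot[0] = x77x9x9$
  rot[1] = 77x9x9$x
  rot[2] = 7x9x9$x7
  rot[3] = x9x9$x77
  rot[4] = 9x9$x77x
  rot[5] = x9$x77x9
  rot[6] = 9$x77x9x
  rot[7] = $x77x9x9
Sorted (with $ < everything):
  sorted[0] = $x77x9x9  (last char: '9')
  sorted[1] = 77x9x9$x  (last char: 'x')
  sorted[2] = 7x9x9$x7  (last char: '7')
  sorted[3] = 9$x77x9x  (last char: 'x')
  sorted[4] = 9x9$x77x  (last char: 'x')
  sorted[5] = x77x9x9$  (last char: '$')
  sorted[6] = x9$x77x9  (last char: '9')
  sorted[7] = x9x9$x77  (last char: '7')
Last column: 9x7xx$97
Original string S is at sorted index 5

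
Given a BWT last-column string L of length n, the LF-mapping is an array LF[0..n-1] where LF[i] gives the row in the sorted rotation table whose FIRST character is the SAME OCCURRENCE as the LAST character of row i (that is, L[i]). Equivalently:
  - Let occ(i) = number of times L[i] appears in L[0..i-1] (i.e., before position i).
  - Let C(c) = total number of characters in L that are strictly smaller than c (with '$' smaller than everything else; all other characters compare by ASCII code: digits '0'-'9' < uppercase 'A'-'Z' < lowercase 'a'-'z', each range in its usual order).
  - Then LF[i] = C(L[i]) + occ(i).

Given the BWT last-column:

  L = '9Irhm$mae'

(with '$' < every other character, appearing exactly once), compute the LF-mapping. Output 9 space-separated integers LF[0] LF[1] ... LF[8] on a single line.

Answer: 1 2 8 5 6 0 7 3 4

Derivation:
Char counts: '$':1, '9':1, 'I':1, 'a':1, 'e':1, 'h':1, 'm':2, 'r':1
C (first-col start): C('$')=0, C('9')=1, C('I')=2, C('a')=3, C('e')=4, C('h')=5, C('m')=6, C('r')=8
L[0]='9': occ=0, LF[0]=C('9')+0=1+0=1
L[1]='I': occ=0, LF[1]=C('I')+0=2+0=2
L[2]='r': occ=0, LF[2]=C('r')+0=8+0=8
L[3]='h': occ=0, LF[3]=C('h')+0=5+0=5
L[4]='m': occ=0, LF[4]=C('m')+0=6+0=6
L[5]='$': occ=0, LF[5]=C('$')+0=0+0=0
L[6]='m': occ=1, LF[6]=C('m')+1=6+1=7
L[7]='a': occ=0, LF[7]=C('a')+0=3+0=3
L[8]='e': occ=0, LF[8]=C('e')+0=4+0=4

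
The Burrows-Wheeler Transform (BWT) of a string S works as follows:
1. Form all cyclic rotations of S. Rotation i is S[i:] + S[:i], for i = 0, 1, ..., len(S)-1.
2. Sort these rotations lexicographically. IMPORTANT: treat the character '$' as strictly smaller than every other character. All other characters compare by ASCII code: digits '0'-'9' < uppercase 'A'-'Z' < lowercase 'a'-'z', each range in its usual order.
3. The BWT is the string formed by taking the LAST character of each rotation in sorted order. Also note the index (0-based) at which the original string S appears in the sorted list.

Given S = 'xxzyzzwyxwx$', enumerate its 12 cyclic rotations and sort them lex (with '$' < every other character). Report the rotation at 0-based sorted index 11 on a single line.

All 12 rotations (rotation i = S[i:]+S[:i]):
  rot[0] = xxzyzzwyxwx$
  rot[1] = xzyzzwyxwx$x
  rot[2] = zyzzwyxwx$xx
  rot[3] = yzzwyxwx$xxz
  rot[4] = zzwyxwx$xxzy
  rot[5] = zwyxwx$xxzyz
  rot[6] = wyxwx$xxzyzz
  rot[7] = yxwx$xxzyzzw
  rot[8] = xwx$xxzyzzwy
  rot[9] = wx$xxzyzzwyx
  rot[10] = x$xxzyzzwyxw
  rot[11] = $xxzyzzwyxwx
Sorted (with $ < everything):
  sorted[0] = $xxzyzzwyxwx
  sorted[1] = wx$xxzyzzwyx
  sorted[2] = wyxwx$xxzyzz
  sorted[3] = x$xxzyzzwyxw
  sorted[4] = xwx$xxzyzzwy
  sorted[5] = xxzyzzwyxwx$
  sorted[6] = xzyzzwyxwx$x
  sorted[7] = yxwx$xxzyzzw
  sorted[8] = yzzwyxwx$xxz
  sorted[9] = zwyxwx$xxzyz
  sorted[10] = zyzzwyxwx$xx
  sorted[11] = zzwyxwx$xxzy
sorted[11] = zzwyxwx$xxzy

Answer: zzwyxwx$xxzy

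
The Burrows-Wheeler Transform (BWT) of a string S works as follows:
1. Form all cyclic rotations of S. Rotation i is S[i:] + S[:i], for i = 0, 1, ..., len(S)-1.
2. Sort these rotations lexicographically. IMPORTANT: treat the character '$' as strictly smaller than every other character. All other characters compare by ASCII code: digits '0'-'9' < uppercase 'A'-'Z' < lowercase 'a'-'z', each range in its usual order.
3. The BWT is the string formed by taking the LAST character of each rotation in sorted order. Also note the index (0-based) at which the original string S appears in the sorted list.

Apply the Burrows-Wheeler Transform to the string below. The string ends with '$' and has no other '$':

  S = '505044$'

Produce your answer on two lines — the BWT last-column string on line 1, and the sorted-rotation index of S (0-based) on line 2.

Answer: 455400$
6

Derivation:
All 7 rotations (rotation i = S[i:]+S[:i]):
  rot[0] = 505044$
  rot[1] = 05044$5
  rot[2] = 5044$50
  rot[3] = 044$505
  rot[4] = 44$5050
  rot[5] = 4$50504
  rot[6] = $505044
Sorted (with $ < everything):
  sorted[0] = $505044  (last char: '4')
  sorted[1] = 044$505  (last char: '5')
  sorted[2] = 05044$5  (last char: '5')
  sorted[3] = 4$50504  (last char: '4')
  sorted[4] = 44$5050  (last char: '0')
  sorted[5] = 5044$50  (last char: '0')
  sorted[6] = 505044$  (last char: '$')
Last column: 455400$
Original string S is at sorted index 6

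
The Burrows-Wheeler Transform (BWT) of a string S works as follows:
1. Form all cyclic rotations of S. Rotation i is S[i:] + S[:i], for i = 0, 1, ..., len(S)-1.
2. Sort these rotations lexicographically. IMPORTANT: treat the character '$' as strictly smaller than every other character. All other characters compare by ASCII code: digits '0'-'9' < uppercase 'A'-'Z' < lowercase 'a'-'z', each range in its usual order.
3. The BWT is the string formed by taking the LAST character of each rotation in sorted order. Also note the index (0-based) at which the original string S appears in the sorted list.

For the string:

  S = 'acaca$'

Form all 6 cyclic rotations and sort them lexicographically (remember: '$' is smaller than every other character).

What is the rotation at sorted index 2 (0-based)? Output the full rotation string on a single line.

Answer: aca$ac

Derivation:
All 6 rotations (rotation i = S[i:]+S[:i]):
  rot[0] = acaca$
  rot[1] = caca$a
  rot[2] = aca$ac
  rot[3] = ca$aca
  rot[4] = a$acac
  rot[5] = $acaca
Sorted (with $ < everything):
  sorted[0] = $acaca
  sorted[1] = a$acac
  sorted[2] = aca$ac
  sorted[3] = acaca$
  sorted[4] = ca$aca
  sorted[5] = caca$a
sorted[2] = aca$ac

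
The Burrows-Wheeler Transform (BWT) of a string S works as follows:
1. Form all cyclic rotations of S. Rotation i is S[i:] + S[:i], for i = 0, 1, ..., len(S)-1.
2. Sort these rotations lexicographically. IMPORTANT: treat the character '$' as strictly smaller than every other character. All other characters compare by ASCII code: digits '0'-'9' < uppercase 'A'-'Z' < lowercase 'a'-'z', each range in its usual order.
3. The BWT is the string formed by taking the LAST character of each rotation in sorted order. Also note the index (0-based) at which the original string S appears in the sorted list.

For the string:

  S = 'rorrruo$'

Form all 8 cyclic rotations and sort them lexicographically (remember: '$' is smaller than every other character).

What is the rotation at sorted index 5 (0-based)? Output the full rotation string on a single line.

All 8 rotations (rotation i = S[i:]+S[:i]):
  rot[0] = rorrruo$
  rot[1] = orrruo$r
  rot[2] = rrruo$ro
  rot[3] = rruo$ror
  rot[4] = ruo$rorr
  rot[5] = uo$rorrr
  rot[6] = o$rorrru
  rot[7] = $rorrruo
Sorted (with $ < everything):
  sorted[0] = $rorrruo
  sorted[1] = o$rorrru
  sorted[2] = orrruo$r
  sorted[3] = rorrruo$
  sorted[4] = rrruo$ro
  sorted[5] = rruo$ror
  sorted[6] = ruo$rorr
  sorted[7] = uo$rorrr
sorted[5] = rruo$ror

Answer: rruo$ror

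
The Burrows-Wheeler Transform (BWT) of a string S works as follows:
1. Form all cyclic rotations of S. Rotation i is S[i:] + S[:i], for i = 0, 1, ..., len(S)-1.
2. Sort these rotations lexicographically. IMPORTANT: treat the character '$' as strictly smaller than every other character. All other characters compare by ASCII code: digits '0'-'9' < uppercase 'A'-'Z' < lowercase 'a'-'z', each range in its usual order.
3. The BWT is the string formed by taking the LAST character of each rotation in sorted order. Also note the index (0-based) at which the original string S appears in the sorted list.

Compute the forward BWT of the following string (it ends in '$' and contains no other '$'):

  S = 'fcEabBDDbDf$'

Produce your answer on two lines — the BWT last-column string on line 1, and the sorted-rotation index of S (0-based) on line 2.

Answer: fbBDbcEaDfD$
11

Derivation:
All 12 rotations (rotation i = S[i:]+S[:i]):
  rot[0] = fcEabBDDbDf$
  rot[1] = cEabBDDbDf$f
  rot[2] = EabBDDbDf$fc
  rot[3] = abBDDbDf$fcE
  rot[4] = bBDDbDf$fcEa
  rot[5] = BDDbDf$fcEab
  rot[6] = DDbDf$fcEabB
  rot[7] = DbDf$fcEabBD
  rot[8] = bDf$fcEabBDD
  rot[9] = Df$fcEabBDDb
  rot[10] = f$fcEabBDDbD
  rot[11] = $fcEabBDDbDf
Sorted (with $ < everything):
  sorted[0] = $fcEabBDDbDf  (last char: 'f')
  sorted[1] = BDDbDf$fcEab  (last char: 'b')
  sorted[2] = DDbDf$fcEabB  (last char: 'B')
  sorted[3] = DbDf$fcEabBD  (last char: 'D')
  sorted[4] = Df$fcEabBDDb  (last char: 'b')
  sorted[5] = EabBDDbDf$fc  (last char: 'c')
  sorted[6] = abBDDbDf$fcE  (last char: 'E')
  sorted[7] = bBDDbDf$fcEa  (last char: 'a')
  sorted[8] = bDf$fcEabBDD  (last char: 'D')
  sorted[9] = cEabBDDbDf$f  (last char: 'f')
  sorted[10] = f$fcEabBDDbD  (last char: 'D')
  sorted[11] = fcEabBDDbDf$  (last char: '$')
Last column: fbBDbcEaDfD$
Original string S is at sorted index 11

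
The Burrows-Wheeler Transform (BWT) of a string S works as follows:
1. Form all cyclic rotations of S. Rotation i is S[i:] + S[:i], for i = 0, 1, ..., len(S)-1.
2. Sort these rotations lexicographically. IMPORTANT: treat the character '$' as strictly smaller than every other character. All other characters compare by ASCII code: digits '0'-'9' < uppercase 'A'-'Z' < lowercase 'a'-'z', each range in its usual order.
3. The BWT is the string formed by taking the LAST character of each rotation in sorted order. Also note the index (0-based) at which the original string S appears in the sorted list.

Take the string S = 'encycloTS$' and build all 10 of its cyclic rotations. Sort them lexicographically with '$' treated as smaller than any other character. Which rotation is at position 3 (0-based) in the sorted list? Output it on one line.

All 10 rotations (rotation i = S[i:]+S[:i]):
  rot[0] = encycloTS$
  rot[1] = ncycloTS$e
  rot[2] = cycloTS$en
  rot[3] = ycloTS$enc
  rot[4] = cloTS$ency
  rot[5] = loTS$encyc
  rot[6] = oTS$encycl
  rot[7] = TS$encyclo
  rot[8] = S$encycloT
  rot[9] = $encycloTS
Sorted (with $ < everything):
  sorted[0] = $encycloTS
  sorted[1] = S$encycloT
  sorted[2] = TS$encyclo
  sorted[3] = cloTS$ency
  sorted[4] = cycloTS$en
  sorted[5] = encycloTS$
  sorted[6] = loTS$encyc
  sorted[7] = ncycloTS$e
  sorted[8] = oTS$encycl
  sorted[9] = ycloTS$enc
sorted[3] = cloTS$ency

Answer: cloTS$ency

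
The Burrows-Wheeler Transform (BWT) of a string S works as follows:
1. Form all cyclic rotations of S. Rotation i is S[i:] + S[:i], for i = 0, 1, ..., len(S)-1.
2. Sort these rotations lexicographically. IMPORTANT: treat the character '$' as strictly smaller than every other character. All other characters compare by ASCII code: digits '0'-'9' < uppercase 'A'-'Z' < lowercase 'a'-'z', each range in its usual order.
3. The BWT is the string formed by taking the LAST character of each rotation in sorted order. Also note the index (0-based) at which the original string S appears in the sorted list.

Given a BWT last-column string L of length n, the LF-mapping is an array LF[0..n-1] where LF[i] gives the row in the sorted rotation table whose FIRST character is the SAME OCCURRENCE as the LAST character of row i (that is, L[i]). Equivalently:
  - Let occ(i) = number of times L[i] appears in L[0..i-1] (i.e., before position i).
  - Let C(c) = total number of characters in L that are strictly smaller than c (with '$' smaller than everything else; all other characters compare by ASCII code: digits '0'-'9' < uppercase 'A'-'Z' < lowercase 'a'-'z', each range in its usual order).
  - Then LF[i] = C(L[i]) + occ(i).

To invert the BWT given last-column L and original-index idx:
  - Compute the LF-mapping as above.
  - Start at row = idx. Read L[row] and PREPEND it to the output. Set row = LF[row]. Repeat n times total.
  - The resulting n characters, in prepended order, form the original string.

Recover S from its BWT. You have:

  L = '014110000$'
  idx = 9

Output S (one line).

Answer: 400101010$

Derivation:
LF mapping: 1 6 9 7 8 2 3 4 5 0
Walk LF starting at row 9, prepending L[row]:
  step 1: row=9, L[9]='$', prepend. Next row=LF[9]=0
  step 2: row=0, L[0]='0', prepend. Next row=LF[0]=1
  step 3: row=1, L[1]='1', prepend. Next row=LF[1]=6
  step 4: row=6, L[6]='0', prepend. Next row=LF[6]=3
  step 5: row=3, L[3]='1', prepend. Next row=LF[3]=7
  step 6: row=7, L[7]='0', prepend. Next row=LF[7]=4
  step 7: row=4, L[4]='1', prepend. Next row=LF[4]=8
  step 8: row=8, L[8]='0', prepend. Next row=LF[8]=5
  step 9: row=5, L[5]='0', prepend. Next row=LF[5]=2
  step 10: row=2, L[2]='4', prepend. Next row=LF[2]=9
Reversed output: 400101010$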